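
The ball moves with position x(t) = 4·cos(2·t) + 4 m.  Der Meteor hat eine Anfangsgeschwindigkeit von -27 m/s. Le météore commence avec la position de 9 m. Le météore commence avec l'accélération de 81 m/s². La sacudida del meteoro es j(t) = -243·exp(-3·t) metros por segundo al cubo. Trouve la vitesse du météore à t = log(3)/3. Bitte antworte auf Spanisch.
Para resolver esto, necesitamos tomar 2 integrales de nuestra ecuación de la sacudida j(t) = -243·exp(-3·t). La antiderivada de la sacudida es la aceleración. Usando a(0) = 81, obtenemos a(t) = 81·exp(-3·t). Tomando ∫a(t)dt y aplicando v(0) = -27, encontramos v(t) = -27·exp(-3·t). Usando v(t) = -27·exp(-3·t) y sustituyendo t = log(3)/3, encontramos v = -9.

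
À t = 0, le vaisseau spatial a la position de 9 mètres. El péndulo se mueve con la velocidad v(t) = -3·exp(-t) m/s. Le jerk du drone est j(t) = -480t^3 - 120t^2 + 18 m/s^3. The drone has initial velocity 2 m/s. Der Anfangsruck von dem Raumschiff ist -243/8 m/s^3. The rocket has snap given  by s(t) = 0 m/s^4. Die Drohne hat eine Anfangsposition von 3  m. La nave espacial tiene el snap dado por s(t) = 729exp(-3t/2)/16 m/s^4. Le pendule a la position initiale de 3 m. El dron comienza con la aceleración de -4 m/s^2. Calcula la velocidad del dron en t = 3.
Partiendo de la sacudida j(t) = -480·t^3 - 120·t^2 + 18, tomamos 2 antiderivadas. La integral de la sacudida, con a(0) = -4, da la aceleración: a(t) = -120·t^4 - 40·t^3 + 18·t - 4. Integrando la aceleración y usando la condición inicial v(0) = 2, obtenemos v(t) = -24·t^5 - 10·t^4 + 9·t^2 - 4·t + 2. Usando v(t) = -24·t^5 - 10·t^4 + 9·t^2 - 4·t + 2 y sustituyendo t = 3, encontramos v = -6571.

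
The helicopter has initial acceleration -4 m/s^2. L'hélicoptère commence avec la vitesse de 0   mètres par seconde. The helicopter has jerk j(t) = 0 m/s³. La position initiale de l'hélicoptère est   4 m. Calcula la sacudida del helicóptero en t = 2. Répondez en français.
En utilisant j(t) = 0 et en substituant t = 2, nous trouvons j = 0.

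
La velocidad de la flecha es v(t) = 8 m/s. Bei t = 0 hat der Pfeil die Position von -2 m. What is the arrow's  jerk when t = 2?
Starting from velocity v(t) = 8, we take 2 derivatives. Taking d/dt of v(t), we find a(t) = 0. Differentiating acceleration, we get jerk: j(t) = 0. From the given jerk equation j(t) = 0, we substitute t = 2 to get j = 0.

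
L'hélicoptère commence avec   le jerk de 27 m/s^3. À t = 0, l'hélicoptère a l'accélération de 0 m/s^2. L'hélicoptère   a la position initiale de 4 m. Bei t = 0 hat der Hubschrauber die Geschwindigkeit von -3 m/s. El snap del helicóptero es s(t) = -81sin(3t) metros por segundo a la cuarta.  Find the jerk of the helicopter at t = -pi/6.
We need to integrate our snap equation s(t) = -81·sin(3·t) 1 time. The antiderivative of snap is jerk. Using j(0) = 27, we get j(t) = 27·cos(3·t). Using j(t) = 27·cos(3·t) and substituting t = -pi/6, we find j = 0.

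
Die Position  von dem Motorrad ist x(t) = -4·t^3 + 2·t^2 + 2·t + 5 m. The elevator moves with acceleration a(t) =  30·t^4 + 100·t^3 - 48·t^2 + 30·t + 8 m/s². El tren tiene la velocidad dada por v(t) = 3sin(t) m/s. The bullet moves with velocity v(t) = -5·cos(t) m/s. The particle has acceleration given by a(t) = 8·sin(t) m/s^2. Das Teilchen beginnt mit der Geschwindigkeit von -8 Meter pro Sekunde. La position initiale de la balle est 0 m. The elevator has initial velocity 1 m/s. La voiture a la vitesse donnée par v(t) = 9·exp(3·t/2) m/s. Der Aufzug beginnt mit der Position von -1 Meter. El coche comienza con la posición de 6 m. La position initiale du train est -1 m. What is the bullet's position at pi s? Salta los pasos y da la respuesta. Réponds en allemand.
Die Antwort ist 0.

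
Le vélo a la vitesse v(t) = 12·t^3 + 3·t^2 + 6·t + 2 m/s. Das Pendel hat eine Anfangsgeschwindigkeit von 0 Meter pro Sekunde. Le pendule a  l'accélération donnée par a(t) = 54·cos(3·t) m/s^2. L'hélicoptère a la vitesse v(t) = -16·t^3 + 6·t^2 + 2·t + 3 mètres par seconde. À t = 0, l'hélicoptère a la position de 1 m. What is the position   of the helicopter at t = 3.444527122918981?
We need to integrate our velocity equation v(t) = -16·t^3 + 6·t^2 + 2·t + 3 1 time. The integral of velocity is position. Using x(0) = 1, we get x(t) = -4·t^4 + 2·t^3 + t^2 + 3·t + 1. From the given position equation x(t) = -4·t^4 + 2·t^3 + t^2 + 3·t + 1, we substitute t = 3.444527122918981 to get x = -458.155420759727.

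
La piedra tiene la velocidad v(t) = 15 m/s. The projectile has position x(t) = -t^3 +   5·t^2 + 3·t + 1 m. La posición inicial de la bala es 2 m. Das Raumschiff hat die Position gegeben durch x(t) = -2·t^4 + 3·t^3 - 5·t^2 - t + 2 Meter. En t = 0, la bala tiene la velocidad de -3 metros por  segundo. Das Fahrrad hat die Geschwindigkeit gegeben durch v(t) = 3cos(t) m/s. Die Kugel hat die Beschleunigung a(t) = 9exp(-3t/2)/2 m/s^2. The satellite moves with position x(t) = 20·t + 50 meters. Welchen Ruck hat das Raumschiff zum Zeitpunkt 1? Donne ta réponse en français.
Nous devons dériver notre équation de la position x(t) = -2·t^4 + 3·t^3 - 5·t^2 - t + 2 3 fois. En dérivant la position, nous obtenons la vitesse: v(t) = -8·t^3 + 9·t^2 - 10·t - 1. La dérivée de la vitesse donne l'accélération: a(t) = -24·t^2 + 18·t - 10. En prenant d/dt de a(t), nous trouvons j(t) = 18 - 48·t. Nous avons le jerk j(t) = 18 - 48·t. En substituant t = 1: j(1) = -30.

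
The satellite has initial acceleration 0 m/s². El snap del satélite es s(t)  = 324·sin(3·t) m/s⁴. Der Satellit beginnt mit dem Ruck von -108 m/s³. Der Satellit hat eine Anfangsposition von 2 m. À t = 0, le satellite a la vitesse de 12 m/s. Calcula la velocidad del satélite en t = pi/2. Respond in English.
To find the answer, we compute 3 antiderivatives of s(t) = 324·sin(3·t). Integrating snap and using the initial condition j(0) = -108, we get j(t) = -108·cos(3·t). Finding the antiderivative of j(t) and using a(0) = 0: a(t) = -36·sin(3·t). The antiderivative of acceleration is velocity. Using v(0) = 12, we get v(t) = 12·cos(3·t). We have velocity v(t) = 12·cos(3·t). Substituting t = pi/2: v(pi/2) = 0.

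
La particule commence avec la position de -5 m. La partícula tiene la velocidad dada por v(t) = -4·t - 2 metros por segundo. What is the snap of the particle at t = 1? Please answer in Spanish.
Debemos derivar nuestra ecuación de la velocidad v(t) = -4·t - 2 3 veces. Tomando d/dt de v(t), encontramos a(t) = -4. La derivada de la aceleración da la sacudida: j(t) = 0. Tomando d/dt de j(t), encontramos s(t) = 0. Tenemos el snap s(t) = 0. Sustituyendo t = 1: s(1) = 0.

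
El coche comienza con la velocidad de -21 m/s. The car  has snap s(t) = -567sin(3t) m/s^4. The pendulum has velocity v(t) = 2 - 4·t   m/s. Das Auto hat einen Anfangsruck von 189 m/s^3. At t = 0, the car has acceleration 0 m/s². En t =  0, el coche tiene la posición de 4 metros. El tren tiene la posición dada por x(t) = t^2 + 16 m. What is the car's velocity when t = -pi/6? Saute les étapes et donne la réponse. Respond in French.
La réponse est 0.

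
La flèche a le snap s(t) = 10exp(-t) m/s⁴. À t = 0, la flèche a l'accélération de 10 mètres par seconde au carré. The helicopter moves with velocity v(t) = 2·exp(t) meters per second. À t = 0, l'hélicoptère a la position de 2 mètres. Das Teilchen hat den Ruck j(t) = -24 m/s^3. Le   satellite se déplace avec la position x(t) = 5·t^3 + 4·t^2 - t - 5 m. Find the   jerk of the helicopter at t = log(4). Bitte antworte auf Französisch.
Nous devons dériver notre équation de la vitesse v(t) = 2·exp(t) 2 fois. La dérivée de la vitesse donne l'accélération: a(t) = 2·exp(t). La dérivée de l'accélération donne le jerk: j(t) = 2·exp(t). De l'équation du jerk j(t) = 2·exp(t), nous substituons t = log(4) pour obtenir j = 8.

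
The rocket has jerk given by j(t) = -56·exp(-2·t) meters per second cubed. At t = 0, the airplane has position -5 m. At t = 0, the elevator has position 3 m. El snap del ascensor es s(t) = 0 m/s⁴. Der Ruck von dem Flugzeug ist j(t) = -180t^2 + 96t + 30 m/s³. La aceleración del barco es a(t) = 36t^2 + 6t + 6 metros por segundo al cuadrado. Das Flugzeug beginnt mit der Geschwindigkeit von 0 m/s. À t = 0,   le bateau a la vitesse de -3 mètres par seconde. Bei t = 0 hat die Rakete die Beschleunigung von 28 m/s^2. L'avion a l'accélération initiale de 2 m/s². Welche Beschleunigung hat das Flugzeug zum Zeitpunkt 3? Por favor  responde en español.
Debemos encontrar la integral de nuestra ecuación de la sacudida j(t) = -180·t^2 + 96·t + 30 1 vez. La integral de la sacudida es la aceleración. Usando a(0) = 2, obtenemos a(t) = -60·t^3 + 48·t^2 + 30·t + 2. De la ecuación de la aceleración a(t) = -60·t^3 + 48·t^2 + 30·t + 2, sustituimos t = 3 para obtener a = -1096.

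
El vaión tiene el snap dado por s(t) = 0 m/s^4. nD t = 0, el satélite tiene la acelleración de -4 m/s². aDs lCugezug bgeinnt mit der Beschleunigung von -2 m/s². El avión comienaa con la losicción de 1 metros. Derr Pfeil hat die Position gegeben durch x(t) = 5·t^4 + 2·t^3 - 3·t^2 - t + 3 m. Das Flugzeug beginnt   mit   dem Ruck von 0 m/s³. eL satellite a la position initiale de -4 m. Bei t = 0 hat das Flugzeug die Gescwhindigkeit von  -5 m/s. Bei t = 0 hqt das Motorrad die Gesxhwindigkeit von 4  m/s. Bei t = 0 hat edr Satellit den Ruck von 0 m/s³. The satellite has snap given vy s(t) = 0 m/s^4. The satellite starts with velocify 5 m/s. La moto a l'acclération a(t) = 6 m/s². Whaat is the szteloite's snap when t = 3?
We have snap s(t) = 0. Substituting t = 3: s(3) = 0.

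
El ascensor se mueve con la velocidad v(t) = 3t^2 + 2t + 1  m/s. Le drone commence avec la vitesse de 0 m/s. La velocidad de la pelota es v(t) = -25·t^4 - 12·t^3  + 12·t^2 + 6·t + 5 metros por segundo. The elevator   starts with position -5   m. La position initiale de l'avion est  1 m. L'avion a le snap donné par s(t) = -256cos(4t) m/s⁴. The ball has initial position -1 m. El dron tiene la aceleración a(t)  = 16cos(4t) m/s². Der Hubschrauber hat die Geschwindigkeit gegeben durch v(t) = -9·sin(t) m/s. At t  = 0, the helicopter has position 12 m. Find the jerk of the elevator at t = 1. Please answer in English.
To solve this, we need to take 2 derivatives of our velocity equation v(t) = 3·t^2 + 2·t + 1. Differentiating velocity, we get acceleration: a(t) = 6·t + 2. The derivative of acceleration gives jerk: j(t) = 6. From the given jerk equation j(t) = 6, we substitute t = 1 to get j = 6.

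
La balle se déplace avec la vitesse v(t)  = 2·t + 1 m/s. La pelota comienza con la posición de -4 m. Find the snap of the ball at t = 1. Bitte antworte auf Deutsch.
Wir müssen unsere Gleichung für die Geschwindigkeit v(t) = 2·t + 1 3-mal ableiten. Die Ableitung von der Geschwindigkeit ergibt die Beschleunigung: a(t) = 2. Die Ableitung von der Beschleunigung ergibt den Ruck: j(t) = 0. Durch Ableiten von dem Ruck erhalten wir den Snap: s(t) = 0. Wir haben den Snap s(t) = 0. Durch Einsetzen von t = 1: s(1) = 0.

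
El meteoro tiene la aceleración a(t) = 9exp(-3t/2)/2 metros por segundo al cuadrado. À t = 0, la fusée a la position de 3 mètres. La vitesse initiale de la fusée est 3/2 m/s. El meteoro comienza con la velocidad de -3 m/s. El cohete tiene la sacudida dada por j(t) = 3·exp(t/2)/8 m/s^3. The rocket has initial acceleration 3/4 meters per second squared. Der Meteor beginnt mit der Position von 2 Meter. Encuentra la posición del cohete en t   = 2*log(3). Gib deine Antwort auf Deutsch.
Ausgehend von dem Ruck j(t) = 3·exp(t/2)/8, nehmen wir 3 Integrale. Das Integral von dem Ruck ist die Beschleunigung. Mit a(0) = 3/4 erhalten wir a(t) = 3·exp(t/2)/4. Mit ∫a(t)dt und Anwendung von v(0) = 3/2, finden wir v(t) = 3·exp(t/2)/2. Das Integral von der Geschwindigkeit, mit x(0) = 3, ergibt die Position: x(t) = 3·exp(t/2). Mit x(t) = 3·exp(t/2) und Einsetzen von t = 2*log(3), finden wir x = 9.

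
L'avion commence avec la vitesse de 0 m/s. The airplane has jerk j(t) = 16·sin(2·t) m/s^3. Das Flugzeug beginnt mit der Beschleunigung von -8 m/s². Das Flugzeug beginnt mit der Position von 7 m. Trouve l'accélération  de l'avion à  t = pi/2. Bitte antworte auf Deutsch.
Ausgehend von dem Ruck j(t) = 16·sin(2·t), nehmen wir 1 Stammfunktion. Die Stammfunktion von dem Ruck ist die Beschleunigung. Mit a(0) = -8 erhalten wir a(t) = -8·cos(2·t). Mit a(t) = -8·cos(2·t) und Einsetzen von t = pi/2, finden wir a = 8.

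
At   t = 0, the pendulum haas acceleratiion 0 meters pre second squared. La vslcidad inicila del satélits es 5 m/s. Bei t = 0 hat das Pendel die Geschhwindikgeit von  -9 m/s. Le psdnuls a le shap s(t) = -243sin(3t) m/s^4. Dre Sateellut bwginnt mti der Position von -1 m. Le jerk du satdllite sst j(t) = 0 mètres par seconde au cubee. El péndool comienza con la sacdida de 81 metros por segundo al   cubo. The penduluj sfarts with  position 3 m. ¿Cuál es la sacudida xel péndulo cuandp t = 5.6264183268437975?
Para resolver esto, necesitamos tomar 1 integral de nuestra ecuación del snap s(t) = -243·sin(3·t). La integral del snap es la sacudida. Usando j(0) = 81, obtenemos j(t) = 81·cos(3·t). Tenemos la sacudida j(t) = 81·cos(3·t). Sustituyendo t = 5.6264183268437975: j(5.6264183268437975) = -31.5059231354927.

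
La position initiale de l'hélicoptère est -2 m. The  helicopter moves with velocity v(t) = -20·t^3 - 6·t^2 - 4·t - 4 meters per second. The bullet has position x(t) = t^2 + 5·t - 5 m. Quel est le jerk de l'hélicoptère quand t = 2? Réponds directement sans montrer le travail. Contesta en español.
j(2) = -252.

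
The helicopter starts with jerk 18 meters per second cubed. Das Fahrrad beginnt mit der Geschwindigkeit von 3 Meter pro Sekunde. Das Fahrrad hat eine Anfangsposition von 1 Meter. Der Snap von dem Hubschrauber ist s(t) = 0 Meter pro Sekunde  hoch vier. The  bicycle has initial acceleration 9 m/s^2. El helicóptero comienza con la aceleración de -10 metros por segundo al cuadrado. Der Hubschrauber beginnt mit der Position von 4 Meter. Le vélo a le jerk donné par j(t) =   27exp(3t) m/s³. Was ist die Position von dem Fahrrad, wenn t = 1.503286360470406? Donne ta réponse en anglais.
Starting from jerk j(t) = 27·exp(3·t), we take 3 integrals. The antiderivative of jerk, with a(0) = 9, gives acceleration: a(t) = 9·exp(3·t). The antiderivative of acceleration is velocity. Using v(0) = 3, we get v(t) = 3·exp(3·t). Taking ∫v(t)dt and applying x(0) = 1, we find x(t) = exp(3·t). Using x(t) = exp(3·t) and substituting t = 1.503286360470406, we find x = 90.9090068388981.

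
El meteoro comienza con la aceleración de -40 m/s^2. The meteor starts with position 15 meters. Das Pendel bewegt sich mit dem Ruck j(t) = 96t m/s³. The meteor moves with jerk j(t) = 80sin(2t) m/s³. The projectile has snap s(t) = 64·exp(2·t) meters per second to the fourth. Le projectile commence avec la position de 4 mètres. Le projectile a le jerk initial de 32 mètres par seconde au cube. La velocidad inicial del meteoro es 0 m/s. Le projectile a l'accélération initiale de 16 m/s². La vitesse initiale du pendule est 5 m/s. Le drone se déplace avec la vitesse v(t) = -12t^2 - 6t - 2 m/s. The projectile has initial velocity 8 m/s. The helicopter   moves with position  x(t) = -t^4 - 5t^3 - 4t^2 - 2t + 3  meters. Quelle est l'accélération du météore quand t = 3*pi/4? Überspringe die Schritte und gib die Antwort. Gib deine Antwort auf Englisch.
a(3*pi/4) = 0.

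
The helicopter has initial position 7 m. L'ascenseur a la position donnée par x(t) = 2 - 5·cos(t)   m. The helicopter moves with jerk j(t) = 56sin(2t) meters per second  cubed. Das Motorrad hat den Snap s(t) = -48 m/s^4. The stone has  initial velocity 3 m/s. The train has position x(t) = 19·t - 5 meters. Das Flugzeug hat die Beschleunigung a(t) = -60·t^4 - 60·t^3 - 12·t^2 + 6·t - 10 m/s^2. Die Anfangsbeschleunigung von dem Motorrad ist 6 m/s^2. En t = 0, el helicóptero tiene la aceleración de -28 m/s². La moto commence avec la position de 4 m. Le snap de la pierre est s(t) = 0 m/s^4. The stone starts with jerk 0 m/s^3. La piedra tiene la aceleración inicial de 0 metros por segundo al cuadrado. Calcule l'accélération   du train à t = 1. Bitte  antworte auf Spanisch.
Debemos derivar nuestra ecuación de la posición x(t) = 19·t - 5 2 veces. Derivando la posición, obtenemos la velocidad: v(t) = 19. La derivada de la velocidad da la aceleración: a(t) = 0. De la ecuación de la aceleración a(t) = 0, sustituimos t = 1 para obtener a = 0.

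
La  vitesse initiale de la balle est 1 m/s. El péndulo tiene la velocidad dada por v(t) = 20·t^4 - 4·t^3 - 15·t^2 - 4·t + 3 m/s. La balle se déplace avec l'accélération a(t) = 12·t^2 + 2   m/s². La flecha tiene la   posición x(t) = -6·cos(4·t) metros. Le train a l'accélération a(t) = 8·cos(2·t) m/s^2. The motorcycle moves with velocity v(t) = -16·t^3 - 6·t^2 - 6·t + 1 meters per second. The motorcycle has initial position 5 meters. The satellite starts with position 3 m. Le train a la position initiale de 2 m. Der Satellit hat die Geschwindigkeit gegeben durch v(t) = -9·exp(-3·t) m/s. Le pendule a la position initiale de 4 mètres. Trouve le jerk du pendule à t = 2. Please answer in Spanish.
Debemos derivar nuestra ecuación de la velocidad v(t) = 20·t^4 - 4·t^3 - 15·t^2 - 4·t + 3 2 veces. Tomando d/dt de v(t), encontramos a(t) = 80·t^3 - 12·t^2 - 30·t - 4. La derivada de la aceleración da la sacudida: j(t) = 240·t^2 - 24·t - 30. Usando j(t) = 240·t^2 - 24·t - 30 y sustituyendo t = 2, encontramos j = 882.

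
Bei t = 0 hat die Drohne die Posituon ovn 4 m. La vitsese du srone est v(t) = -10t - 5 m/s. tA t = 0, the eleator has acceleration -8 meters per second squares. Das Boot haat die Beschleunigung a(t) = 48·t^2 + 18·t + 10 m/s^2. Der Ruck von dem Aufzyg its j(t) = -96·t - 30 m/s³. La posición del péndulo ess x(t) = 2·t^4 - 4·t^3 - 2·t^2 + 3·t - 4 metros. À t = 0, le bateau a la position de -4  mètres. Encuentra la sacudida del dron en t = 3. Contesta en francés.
Nous devons dériver notre équation de la vitesse v(t) = -10·t - 5 2 fois. La dérivée de la vitesse donne l'accélération: a(t) = -10. La dérivée de l'accélération donne le jerk: j(t) = 0. En utilisant j(t) = 0 et en substituant t = 3, nous trouvons j = 0.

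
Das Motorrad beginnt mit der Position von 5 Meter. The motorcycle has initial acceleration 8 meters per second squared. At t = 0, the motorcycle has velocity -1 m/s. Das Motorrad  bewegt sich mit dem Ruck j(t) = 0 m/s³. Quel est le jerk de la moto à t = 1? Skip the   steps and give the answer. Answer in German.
j(1) = 0.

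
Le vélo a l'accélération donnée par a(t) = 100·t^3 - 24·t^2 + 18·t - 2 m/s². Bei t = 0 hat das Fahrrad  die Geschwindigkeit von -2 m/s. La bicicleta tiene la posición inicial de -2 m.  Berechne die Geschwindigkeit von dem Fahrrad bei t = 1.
Um dies zu lösen, müssen wir 1 Stammfunktion unserer Gleichung für die Beschleunigung a(t) = 100·t^3 - 24·t^2 + 18·t - 2 finden. Die Stammfunktion von der Beschleunigung, mit v(0) = -2, ergibt die Geschwindigkeit: v(t) = 25·t^4 - 8·t^3 + 9·t^2 - 2·t - 2. Mit v(t) = 25·t^4 - 8·t^3 + 9·t^2 - 2·t - 2 und Einsetzen von t = 1, finden wir v = 22.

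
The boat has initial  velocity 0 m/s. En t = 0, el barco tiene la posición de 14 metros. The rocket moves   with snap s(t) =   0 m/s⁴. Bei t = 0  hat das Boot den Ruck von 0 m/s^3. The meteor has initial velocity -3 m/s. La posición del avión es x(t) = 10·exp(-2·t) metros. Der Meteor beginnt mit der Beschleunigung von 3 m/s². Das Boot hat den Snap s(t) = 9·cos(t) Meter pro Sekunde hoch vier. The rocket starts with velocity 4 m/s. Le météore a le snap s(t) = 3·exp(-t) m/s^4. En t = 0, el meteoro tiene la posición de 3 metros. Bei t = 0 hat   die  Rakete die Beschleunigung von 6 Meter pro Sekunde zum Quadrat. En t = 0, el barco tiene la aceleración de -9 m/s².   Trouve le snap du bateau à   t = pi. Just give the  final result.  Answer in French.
Le snap à t = pi est s = -9.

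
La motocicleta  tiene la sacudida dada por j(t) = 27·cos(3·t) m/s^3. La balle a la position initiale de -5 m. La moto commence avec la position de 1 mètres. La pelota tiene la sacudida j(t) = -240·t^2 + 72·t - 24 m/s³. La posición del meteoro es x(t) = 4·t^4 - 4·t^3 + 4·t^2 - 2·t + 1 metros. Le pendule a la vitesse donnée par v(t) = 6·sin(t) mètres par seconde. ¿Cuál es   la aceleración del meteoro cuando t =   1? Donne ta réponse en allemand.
Ausgehend von der Position x(t) = 4·t^4 - 4·t^3 + 4·t^2 - 2·t + 1, nehmen wir 2 Ableitungen. Mit d/dt von x(t) finden wir v(t) = 16·t^3 - 12·t^2 + 8·t - 2. Mit d/dt von v(t) finden wir a(t) = 48·t^2 - 24·t + 8. Mit a(t) = 48·t^2 - 24·t + 8 und Einsetzen von t = 1, finden wir a = 32.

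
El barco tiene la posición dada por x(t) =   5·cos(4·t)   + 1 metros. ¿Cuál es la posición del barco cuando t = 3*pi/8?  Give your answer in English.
We have position x(t) = 5·cos(4·t) + 1. Substituting t = 3*pi/8: x(3*pi/8) = 1.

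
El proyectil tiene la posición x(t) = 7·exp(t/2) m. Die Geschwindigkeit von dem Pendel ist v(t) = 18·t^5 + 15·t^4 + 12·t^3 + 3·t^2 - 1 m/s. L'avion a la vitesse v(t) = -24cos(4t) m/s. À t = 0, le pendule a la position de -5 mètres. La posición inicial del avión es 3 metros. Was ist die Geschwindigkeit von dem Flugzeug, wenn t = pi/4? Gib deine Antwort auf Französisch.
Nous avons la vitesse v(t) = -24·cos(4·t). En substituant t = pi/4: v(pi/4) = 24.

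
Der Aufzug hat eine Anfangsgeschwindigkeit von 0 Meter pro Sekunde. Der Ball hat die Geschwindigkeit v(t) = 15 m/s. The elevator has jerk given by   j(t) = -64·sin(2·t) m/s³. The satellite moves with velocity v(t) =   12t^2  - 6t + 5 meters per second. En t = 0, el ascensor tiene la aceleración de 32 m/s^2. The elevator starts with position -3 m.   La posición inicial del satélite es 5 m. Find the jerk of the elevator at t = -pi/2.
Using j(t) = -64·sin(2·t) and substituting t = -pi/2, we find j = 0.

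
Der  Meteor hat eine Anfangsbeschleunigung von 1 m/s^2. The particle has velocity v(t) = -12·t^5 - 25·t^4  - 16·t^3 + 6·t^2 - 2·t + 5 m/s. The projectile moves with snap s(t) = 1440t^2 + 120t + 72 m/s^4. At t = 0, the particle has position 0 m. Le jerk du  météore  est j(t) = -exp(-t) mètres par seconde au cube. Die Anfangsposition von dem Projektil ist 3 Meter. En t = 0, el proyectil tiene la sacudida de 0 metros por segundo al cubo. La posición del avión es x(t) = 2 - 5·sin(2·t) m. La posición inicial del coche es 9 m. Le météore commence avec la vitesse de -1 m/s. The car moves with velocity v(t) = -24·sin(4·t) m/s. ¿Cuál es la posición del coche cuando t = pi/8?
Necesitamos integrar nuestra ecuación de la velocidad v(t) = -24·sin(4·t) 1 vez. La integral de la velocidad es la posición. Usando x(0) = 9, obtenemos x(t) = 6·cos(4·t) + 3. Tenemos la posición x(t) = 6·cos(4·t) + 3. Sustituyendo t = pi/8: x(pi/8) = 3.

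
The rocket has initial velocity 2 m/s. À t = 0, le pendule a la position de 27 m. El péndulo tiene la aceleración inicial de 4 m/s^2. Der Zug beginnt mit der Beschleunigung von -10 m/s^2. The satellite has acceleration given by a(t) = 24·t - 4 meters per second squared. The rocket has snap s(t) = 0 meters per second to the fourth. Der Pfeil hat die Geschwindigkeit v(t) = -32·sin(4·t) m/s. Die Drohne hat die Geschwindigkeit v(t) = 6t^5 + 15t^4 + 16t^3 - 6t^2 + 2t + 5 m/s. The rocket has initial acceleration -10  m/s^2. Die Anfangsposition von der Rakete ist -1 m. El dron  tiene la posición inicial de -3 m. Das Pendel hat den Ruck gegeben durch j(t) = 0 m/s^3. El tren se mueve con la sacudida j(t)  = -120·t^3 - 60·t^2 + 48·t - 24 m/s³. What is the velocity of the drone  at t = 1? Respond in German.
Aus der Gleichung für die Geschwindigkeit v(t) = 6·t^5 + 15·t^4 + 16·t^3 - 6·t^2 + 2·t + 5, setzen wir t = 1 ein und erhalten v = 38.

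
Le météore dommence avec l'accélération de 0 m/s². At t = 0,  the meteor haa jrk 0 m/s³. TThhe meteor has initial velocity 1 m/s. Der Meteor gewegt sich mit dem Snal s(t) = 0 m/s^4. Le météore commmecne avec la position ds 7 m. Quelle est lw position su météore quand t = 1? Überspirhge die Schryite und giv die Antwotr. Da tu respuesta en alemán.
Bei t = 1, x = 8.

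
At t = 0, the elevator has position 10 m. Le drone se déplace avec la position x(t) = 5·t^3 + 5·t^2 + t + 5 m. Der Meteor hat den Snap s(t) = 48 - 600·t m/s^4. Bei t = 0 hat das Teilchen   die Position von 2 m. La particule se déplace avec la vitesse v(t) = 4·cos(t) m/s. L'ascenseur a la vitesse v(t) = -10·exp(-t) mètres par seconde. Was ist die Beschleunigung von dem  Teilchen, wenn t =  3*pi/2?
Ausgehend von der Geschwindigkeit v(t) = 4·cos(t), nehmen wir 1 Ableitung. Die Ableitung von der Geschwindigkeit ergibt die Beschleunigung: a(t) = -4·sin(t). Aus der Gleichung für die Beschleunigung a(t) = -4·sin(t), setzen wir t = 3*pi/2 ein und erhalten a = 4.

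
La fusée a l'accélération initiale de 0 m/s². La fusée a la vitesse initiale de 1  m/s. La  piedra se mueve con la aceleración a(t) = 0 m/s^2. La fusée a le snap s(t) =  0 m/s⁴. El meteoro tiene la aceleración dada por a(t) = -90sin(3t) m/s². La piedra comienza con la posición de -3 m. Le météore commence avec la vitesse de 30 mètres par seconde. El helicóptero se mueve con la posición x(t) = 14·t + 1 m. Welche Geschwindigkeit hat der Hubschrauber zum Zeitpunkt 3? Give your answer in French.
En partant de la position x(t) = 14·t + 1, nous prenons 1 dérivée. La dérivée de la position donne la vitesse: v(t) = 14. De l'équation de la vitesse v(t) = 14, nous substituons t = 3 pour obtenir v = 14.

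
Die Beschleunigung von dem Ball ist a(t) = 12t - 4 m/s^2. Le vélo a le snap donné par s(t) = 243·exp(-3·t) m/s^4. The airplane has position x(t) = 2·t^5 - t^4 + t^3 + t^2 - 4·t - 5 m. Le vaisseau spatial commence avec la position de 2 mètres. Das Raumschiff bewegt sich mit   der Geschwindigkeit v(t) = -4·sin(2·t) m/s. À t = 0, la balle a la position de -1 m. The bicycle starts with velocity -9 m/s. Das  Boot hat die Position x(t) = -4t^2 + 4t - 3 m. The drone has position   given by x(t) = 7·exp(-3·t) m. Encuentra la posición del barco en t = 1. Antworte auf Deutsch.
Mit x(t) = -4·t^2 + 4·t - 3 und Einsetzen von t = 1, finden wir x = -3.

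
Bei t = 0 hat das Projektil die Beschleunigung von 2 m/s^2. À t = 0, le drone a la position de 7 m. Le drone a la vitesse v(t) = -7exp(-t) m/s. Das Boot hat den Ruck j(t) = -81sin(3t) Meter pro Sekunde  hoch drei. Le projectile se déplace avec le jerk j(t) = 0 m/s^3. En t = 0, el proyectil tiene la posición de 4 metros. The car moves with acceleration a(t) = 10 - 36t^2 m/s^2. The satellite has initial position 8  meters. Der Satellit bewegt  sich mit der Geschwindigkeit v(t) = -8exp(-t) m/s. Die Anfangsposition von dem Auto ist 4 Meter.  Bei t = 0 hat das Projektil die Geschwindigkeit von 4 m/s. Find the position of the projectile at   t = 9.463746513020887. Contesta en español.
Partiendo de la sacudida j(t) = 0, tomamos 3 antiderivadas. La antiderivada de la sacudida es la aceleración. Usando a(0) = 2, obtenemos a(t) = 2. La antiderivada de la aceleración es la velocidad. Usando v(0) = 4, obtenemos v(t) = 2·t + 4. La antiderivada de la velocidad, con x(0) = 4, da la posición: x(t) = t^2 + 4·t + 4. Usando x(t) = t^2 + 4·t + 4 y sustituyendo t = 9.463746513020887, encontramos x = 131.417484114799.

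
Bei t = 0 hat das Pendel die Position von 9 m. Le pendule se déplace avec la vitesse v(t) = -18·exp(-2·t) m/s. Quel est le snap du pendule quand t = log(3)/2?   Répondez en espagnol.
Para resolver esto, necesitamos tomar 3 derivadas de nuestra ecuación de la velocidad v(t) = -18·exp(-2·t). La derivada de la velocidad da la aceleración: a(t) = 36·exp(-2·t). La derivada de la aceleración da la sacudida: j(t) = -72·exp(-2·t). La derivada de la sacudida da el snap: s(t) = 144·exp(-2·t). De la ecuación del snap s(t) = 144·exp(-2·t), sustituimos t = log(3)/2 para obtener s = 48.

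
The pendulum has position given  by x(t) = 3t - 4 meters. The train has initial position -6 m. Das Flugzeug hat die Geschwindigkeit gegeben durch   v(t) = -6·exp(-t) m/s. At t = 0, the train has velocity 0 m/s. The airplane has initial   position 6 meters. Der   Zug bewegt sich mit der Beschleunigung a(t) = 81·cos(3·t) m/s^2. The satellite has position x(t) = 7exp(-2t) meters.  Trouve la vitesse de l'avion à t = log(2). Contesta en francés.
En utilisant v(t) = -6·exp(-t) et en substituant t = log(2), nous trouvons v = -3.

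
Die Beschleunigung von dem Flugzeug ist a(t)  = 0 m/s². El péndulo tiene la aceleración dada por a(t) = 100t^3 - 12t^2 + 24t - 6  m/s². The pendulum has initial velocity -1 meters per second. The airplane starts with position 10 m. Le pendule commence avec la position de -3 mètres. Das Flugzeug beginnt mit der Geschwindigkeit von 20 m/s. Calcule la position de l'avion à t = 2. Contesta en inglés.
We need to integrate our acceleration equation a(t) = 0 2 times. Integrating acceleration and using the initial condition v(0) = 20, we get v(t) = 20. Taking ∫v(t)dt and applying x(0) = 10, we find x(t) = 20·t + 10. Using x(t) = 20·t + 10 and substituting t = 2, we find x = 50.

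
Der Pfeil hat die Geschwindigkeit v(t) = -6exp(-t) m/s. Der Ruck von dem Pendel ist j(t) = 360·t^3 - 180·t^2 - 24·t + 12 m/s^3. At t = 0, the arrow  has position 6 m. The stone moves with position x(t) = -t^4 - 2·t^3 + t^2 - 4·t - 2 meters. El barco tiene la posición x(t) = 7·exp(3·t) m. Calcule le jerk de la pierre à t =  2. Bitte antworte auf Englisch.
We must differentiate our position equation x(t) = -t^4 - 2·t^3 + t^2 - 4·t - 2 3 times. Differentiating position, we get velocity: v(t) = -4·t^3 - 6·t^2 + 2·t - 4. Differentiating velocity, we get acceleration: a(t) = -12·t^2 - 12·t + 2. The derivative of acceleration gives jerk: j(t) = -24·t - 12. Using j(t) = -24·t - 12 and substituting t = 2, we find j = -60.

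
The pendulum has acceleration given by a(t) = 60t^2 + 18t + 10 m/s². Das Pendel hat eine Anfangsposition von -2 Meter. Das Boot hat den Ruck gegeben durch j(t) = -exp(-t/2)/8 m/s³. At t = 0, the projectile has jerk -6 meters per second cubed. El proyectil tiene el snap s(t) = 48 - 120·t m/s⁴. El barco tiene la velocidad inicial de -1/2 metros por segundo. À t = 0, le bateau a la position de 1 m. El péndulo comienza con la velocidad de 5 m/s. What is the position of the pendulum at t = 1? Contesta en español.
Necesitamos integrar nuestra ecuación de la aceleración a(t) = 60·t^2 + 18·t + 10 2 veces. La integral de la aceleración es la velocidad. Usando v(0) = 5, obtenemos v(t) = 20·t^3 + 9·t^2 + 10·t + 5. La integral de la velocidad, con x(0) = -2, da la posición: x(t) = 5·t^4 + 3·t^3 + 5·t^2 + 5·t - 2. Usando x(t) = 5·t^4 + 3·t^3 + 5·t^2 + 5·t - 2 y sustituyendo t = 1, encontramos x = 16.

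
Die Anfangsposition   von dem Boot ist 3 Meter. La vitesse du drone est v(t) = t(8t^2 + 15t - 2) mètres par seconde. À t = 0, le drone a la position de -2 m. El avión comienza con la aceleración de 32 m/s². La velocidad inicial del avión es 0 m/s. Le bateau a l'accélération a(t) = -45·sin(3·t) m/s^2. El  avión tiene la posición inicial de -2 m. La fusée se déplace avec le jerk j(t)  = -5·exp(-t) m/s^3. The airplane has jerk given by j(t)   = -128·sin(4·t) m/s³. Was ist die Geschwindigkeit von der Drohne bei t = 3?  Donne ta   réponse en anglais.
From the given velocity equation v(t) = t·(8·t^2 + 15·t - 2), we substitute t = 3 to get v = 345.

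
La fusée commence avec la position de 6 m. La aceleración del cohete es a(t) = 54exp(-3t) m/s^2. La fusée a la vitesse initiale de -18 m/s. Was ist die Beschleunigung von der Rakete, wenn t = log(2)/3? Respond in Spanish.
Tenemos la aceleración a(t) = 54·exp(-3·t). Sustituyendo t = log(2)/3: a(log(2)/3) = 27.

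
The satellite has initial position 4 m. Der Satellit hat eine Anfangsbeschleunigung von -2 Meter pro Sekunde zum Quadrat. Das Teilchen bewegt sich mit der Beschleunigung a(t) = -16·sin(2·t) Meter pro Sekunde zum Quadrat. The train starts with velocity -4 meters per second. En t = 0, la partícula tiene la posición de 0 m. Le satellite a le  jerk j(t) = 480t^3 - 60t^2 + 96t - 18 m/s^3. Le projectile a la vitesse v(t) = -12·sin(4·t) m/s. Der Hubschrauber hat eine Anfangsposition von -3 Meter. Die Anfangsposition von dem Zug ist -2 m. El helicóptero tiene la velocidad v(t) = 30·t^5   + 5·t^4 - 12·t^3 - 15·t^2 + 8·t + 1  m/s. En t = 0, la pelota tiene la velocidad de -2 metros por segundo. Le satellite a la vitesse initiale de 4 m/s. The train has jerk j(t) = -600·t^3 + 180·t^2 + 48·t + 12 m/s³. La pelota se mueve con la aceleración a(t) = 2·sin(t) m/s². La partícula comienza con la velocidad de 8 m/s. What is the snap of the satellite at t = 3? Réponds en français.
Pour résoudre ceci, nous devons prendre 1 dérivée de notre équation du jerk j(t) = 480·t^3 - 60·t^2 + 96·t - 18. En prenant d/dt de j(t), nous trouvons s(t) = 1440·t^2 - 120·t + 96. De l'équation du snap s(t) = 1440·t^2 - 120·t + 96, nous substituons t = 3 pour obtenir s = 12696.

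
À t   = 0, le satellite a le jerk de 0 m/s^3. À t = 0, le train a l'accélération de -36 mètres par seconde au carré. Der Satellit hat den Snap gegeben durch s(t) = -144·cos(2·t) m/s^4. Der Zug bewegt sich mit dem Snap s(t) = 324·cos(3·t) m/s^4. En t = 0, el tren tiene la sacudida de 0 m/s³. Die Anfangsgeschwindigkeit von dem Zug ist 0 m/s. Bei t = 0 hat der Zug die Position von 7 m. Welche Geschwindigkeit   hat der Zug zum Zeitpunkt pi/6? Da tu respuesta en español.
Para resolver esto, necesitamos tomar 3 antiderivadas de nuestra ecuación del snap s(t) = 324·cos(3·t). Tomando ∫s(t)dt y aplicando j(0) = 0, encontramos j(t) = 108·sin(3·t). La antiderivada de la sacudida es la aceleración. Usando a(0) = -36, obtenemos a(t) = -36·cos(3·t). Integrando la aceleración y usando la condición inicial v(0) = 0, obtenemos v(t) = -12·sin(3·t). Usando v(t) = -12·sin(3·t) y sustituyendo t = pi/6, encontramos v = -12.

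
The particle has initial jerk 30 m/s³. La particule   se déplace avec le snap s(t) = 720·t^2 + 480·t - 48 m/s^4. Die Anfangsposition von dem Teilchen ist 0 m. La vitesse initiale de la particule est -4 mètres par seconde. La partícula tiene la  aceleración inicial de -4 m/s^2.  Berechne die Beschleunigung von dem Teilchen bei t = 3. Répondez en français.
Pour résoudre ceci, nous devons prendre 2 primitives de notre équation du snap s(t) = 720·t^2 + 480·t - 48. En prenant ∫s(t)dt et en appliquant j(0) = 30, nous trouvons j(t) = 240·t^3 + 240·t^2 - 48·t + 30. En prenant ∫j(t)dt et en appliquant a(0) = -4, nous trouvons a(t) = 60·t^4 + 80·t^3 - 24·t^2 + 30·t - 4. En utilisant a(t) = 60·t^4 + 80·t^3 - 24·t^2 + 30·t - 4 et en substituant t = 3, nous trouvons a = 6890.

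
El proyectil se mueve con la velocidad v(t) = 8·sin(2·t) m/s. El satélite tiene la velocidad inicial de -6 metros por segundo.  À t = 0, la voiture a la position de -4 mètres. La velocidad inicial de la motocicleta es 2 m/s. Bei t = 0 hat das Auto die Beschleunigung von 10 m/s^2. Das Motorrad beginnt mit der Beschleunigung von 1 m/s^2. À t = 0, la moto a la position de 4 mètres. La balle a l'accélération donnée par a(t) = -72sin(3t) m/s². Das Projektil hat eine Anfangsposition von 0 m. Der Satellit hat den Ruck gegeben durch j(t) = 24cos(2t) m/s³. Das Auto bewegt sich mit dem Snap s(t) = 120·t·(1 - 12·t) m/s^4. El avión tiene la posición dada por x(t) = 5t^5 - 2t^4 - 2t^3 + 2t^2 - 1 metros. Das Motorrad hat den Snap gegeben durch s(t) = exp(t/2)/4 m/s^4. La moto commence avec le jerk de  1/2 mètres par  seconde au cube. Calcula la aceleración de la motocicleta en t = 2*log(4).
Debemos encontrar la integral de nuestra ecuación del snap s(t) = exp(t/2)/4 2 veces. Integrando el snap y usando la condición inicial j(0) = 1/2, obtenemos j(t) = exp(t/2)/2. Integrando la sacudida y usando la condición inicial a(0) = 1, obtenemos a(t) = exp(t/2). Usando a(t) = exp(t/2) y sustituyendo t = 2*log(4), encontramos a = 4.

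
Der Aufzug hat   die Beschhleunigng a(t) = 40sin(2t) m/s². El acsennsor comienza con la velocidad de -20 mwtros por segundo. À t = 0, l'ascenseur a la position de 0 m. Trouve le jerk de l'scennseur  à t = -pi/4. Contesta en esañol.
Debemos derivar nuestra ecuación de la aceleración a(t) = 40·sin(2·t) 1 vez. Tomando d/dt de a(t), encontramos j(t) = 80·cos(2·t). Tenemos la sacudida j(t) = 80·cos(2·t). Sustituyendo t = -pi/4: j(-pi/4) = 0.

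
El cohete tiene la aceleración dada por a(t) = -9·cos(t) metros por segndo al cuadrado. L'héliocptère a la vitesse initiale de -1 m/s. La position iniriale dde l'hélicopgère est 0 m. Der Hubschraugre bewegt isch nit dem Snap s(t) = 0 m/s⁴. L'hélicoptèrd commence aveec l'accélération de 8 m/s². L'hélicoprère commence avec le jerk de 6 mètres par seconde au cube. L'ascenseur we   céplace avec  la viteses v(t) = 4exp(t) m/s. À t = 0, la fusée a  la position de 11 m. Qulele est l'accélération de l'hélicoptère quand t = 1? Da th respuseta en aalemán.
Um dies zu lösen, müssen wir 2 Stammfunktionen unserer Gleichung für den Snap s(t) = 0 finden. Das Integral von dem Snap, mit j(0) = 6, ergibt den Ruck: j(t) = 6. Mit ∫j(t)dt und Anwendung von a(0) = 8, finden wir a(t) = 6·t + 8. Mit a(t) = 6·t + 8 und Einsetzen von t = 1, finden wir a = 14.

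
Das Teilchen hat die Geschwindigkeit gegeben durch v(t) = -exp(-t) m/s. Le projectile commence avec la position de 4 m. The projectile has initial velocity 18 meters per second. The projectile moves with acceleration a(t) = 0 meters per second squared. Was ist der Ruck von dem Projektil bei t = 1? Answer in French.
Nous devons dériver notre équation de l'accélération a(t) = 0 1 fois. En dérivant l'accélération, nous obtenons le jerk: j(t) = 0. En utilisant j(t) = 0 et en substituant t = 1, nous trouvons j = 0.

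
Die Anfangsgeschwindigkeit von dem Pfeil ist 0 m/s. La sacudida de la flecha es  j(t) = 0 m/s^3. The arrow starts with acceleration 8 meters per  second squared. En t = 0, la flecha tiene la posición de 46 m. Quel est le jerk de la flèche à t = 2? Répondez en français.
Nous avons le jerk j(t) = 0. En substituant t = 2: j(2) = 0.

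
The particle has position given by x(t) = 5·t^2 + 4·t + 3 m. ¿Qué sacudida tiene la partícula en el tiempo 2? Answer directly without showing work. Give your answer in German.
Der Ruck bei t = 2 ist j = 0.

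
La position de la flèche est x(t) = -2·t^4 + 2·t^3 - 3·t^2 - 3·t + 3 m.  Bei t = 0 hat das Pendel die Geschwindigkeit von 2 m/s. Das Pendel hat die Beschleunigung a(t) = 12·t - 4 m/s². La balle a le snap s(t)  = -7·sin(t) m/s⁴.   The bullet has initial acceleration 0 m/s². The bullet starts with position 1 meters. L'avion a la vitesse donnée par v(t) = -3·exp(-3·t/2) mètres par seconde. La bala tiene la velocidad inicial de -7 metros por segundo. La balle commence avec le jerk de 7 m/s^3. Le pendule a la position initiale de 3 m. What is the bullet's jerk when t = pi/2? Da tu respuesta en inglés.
We need to integrate our snap equation s(t) = -7·sin(t) 1 time. Integrating snap and using the initial condition j(0) = 7, we get j(t) = 7·cos(t). Using j(t) = 7·cos(t) and substituting t = pi/2, we find j = 0.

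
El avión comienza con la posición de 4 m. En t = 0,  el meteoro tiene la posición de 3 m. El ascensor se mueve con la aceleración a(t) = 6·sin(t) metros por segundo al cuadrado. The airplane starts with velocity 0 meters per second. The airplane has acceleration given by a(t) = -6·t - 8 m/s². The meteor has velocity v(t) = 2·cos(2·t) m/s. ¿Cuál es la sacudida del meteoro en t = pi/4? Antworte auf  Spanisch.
Debemos derivar nuestra ecuación de la velocidad v(t) = 2·cos(2·t) 2 veces. Tomando d/dt de v(t), encontramos a(t) = -4·sin(2·t). La derivada de la aceleración da la sacudida: j(t) = -8·cos(2·t). Tenemos la sacudida j(t) = -8·cos(2·t). Sustituyendo t = pi/4: j(pi/4) = 0.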